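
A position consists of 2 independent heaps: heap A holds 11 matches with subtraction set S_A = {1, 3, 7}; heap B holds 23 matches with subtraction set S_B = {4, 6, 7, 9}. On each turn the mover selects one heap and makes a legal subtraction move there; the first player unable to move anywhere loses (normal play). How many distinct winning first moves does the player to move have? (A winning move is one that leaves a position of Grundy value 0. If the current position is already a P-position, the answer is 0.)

Heap A, S = {1, 3, 7}:
G(0) = 0
G(1) = mex{0} = 1
G(2) = mex{1} = 0
G(3) = mex{0,0} = 1
G(4) = mex{1,1} = 0
G(5) = mex{0,0} = 1
G(6) = mex{1,1} = 0
G(7) = mex{0,0,0} = 1
G(8) = mex{1,1,1} = 0
G(9) = mex{0,0,0} = 1
G(10) = mex{1,1,1} = 0
G(11) = mex{0,0,0} = 1
G_A(11) = 1.
Heap B, S = {4, 6, 7, 9}:
G(0) = 0
G(1) = mex{} = 0
G(2) = mex{} = 0
G(3) = mex{} = 0
G(4) = mex{0} = 1
G(5) = mex{0} = 1
G(6) = mex{0,0} = 1
G(7) = mex{0,0,0} = 1
G(8) = mex{1,0,0} = 2
G(9) = mex{1,0,0,0} = 2
G(10) = mex{1,1,0,0} = 2
G(11) = mex{1,1,1,0} = 2
G(12) = mex{2,1,1,0} = 3
G(13) = mex{2,1,1,1} = 0
G(14) = mex{2,2,1,1} = 0
G(15) = mex{2,2,2,1} = 0
G(16) = mex{3,2,2,1} = 0
G(17) = mex{0,2,2,2} = 1
G(18) = mex{0,3,2,2} = 1
G(19) = mex{0,0,3,2} = 1
G(20) = mex{0,0,0,2} = 1
G(21) = mex{1,0,0,3} = 2
G(22) = mex{1,0,0,0} = 2
G(23) = mex{1,1,0,0} = 2
G_B(23) = 2.
Combined Grundy value = 1 ⊕ 2 = 3.
A winning move leaves total XOR = 0, i.e. changes one component's Grundy value g to g ⊕ X where X is the current total.
Heap A: need g' = 1⊕3 = 2. Options: 11−1→G=0, 11−3→G=0, 11−7→G=0. Hits: 0.
Heap B: need g' = 2⊕3 = 1. Options: 23−4→G=1, 23−6→G=1, 23−7→G=0, 23−9→G=0. Hits: 2.

2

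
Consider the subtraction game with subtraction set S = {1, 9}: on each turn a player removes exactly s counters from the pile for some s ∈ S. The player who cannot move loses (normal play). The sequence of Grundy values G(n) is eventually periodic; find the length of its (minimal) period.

2

G(0) = 0
G(1) = mex{0} = 1
G(2) = mex{1} = 0
G(3) = mex{0} = 1
G(4) = mex{1} = 0
G(5) = mex{0} = 1
G(6) = mex{1} = 0
G(7) = mex{0} = 1
G(8) = mex{1} = 0
G(9) = mex{0,0} = 1
G(10) = mex{1,1} = 0
G(11) = mex{0,0} = 1
G(12) = mex{1,1} = 0
G(13) = mex{0,0} = 1
G(14) = mex{1,1} = 0
G(n+2) = G(n) holds for n = 0,…,8 (a full window of length max(S) = 9), so the sequence is purely periodic with period 2.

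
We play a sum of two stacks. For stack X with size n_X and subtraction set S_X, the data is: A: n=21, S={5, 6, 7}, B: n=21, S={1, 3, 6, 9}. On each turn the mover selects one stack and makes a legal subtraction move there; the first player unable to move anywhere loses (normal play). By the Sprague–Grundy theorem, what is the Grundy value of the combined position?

Stack A, S = {5, 6, 7}:
n :  0  1  2  3  4  5  6  7  8  9 10 11 12 13 14 15 16 17 18 19 20 21
G :  0  0  0  0  0  1  1  1  1  1  2  2  0  0  0  0  0  1  1  1  1  1
G_A(21) = 1.
Stack B, S = {1, 3, 6, 9}:
G(0) = 0
G(1) = mex{0} = 1
G(2) = mex{1} = 0
G(3) = mex{0,0} = 1
G(4) = mex{1,1} = 0
G(5) = mex{0,0} = 1
G(6) = mex{1,1,0} = 2
G(7) = mex{2,0,1} = 3
G(8) = mex{3,1,0} = 2
G(9) = mex{2,2,1,0} = 3
G(10) = mex{3,3,0,1} = 2
G(11) = mex{2,2,1,0} = 3
G(12) = mex{3,3,2,1} = 0
G(13) = mex{0,2,3,0} = 1
G(14) = mex{1,3,2,1} = 0
G(15) = mex{0,0,3,2} = 1
G(16) = mex{1,1,2,3} = 0
G(17) = mex{0,0,3,2} = 1
G(18) = mex{1,1,0,3} = 2
G(19) = mex{2,0,1,2} = 3
G(20) = mex{3,1,0,3} = 2
G(21) = mex{2,2,1,0} = 3
G_B(21) = 3.
Combined Grundy value = 1 ⊕ 3 = 2.

2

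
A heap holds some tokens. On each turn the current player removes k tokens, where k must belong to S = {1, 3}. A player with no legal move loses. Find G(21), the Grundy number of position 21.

1

G(0) = 0
G(1) = mex{0} = 1
G(2) = mex{1} = 0
G(3) = mex{0,0} = 1
G(4) = mex{1,1} = 0
G(5) = mex{0,0} = 1
G(6) = mex{1,1} = 0
G(7) = mex{0,0} = 1
G(8) = mex{1,1} = 0
G(9) = mex{0,0} = 1
G(10) = mex{1,1} = 0
G(11) = mex{0,0} = 1
G(12) = mex{1,1} = 0
G(13) = mex{0,0} = 1
G(14) = mex{1,1} = 0
G(15) = mex{0,0} = 1
G(16) = mex{1,1} = 0
G(17) = mex{0,0} = 1
G(18) = mex{1,1} = 0
G(19) = mex{0,0} = 1
G(20) = mex{1,1} = 0
G(21) = mex{0,0} = 1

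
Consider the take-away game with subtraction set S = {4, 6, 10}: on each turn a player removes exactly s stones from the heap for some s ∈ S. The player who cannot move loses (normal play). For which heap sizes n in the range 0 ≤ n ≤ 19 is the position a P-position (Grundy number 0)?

n :  0  1  2  3  4  5  6  7  8  9 10 11 12 13 14 15 16 17 18 19
G :  0  0  0  0  1  1  1  1  2  2  2  2  3  3  0  0  0  0  1  1
P-positions are exactly the n with G(n) = 0.

0, 1, 2, 3, 14, 15, 16, 17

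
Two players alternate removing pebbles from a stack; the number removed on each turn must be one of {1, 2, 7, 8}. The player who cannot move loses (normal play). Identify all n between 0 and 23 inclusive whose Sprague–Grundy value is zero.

0, 3, 6, 9, 12, 15, 18, 21

n :  0  1  2  3  4  5  6  7  8  9 10 11 12 13 14 15 16 17 18 19 20 21 22 23
G :  0  1  2  0  1  2  0  1  2  0  1  2  0  1  2  0  1  2  0  1  2  0  1  2
P-positions are exactly the n with G(n) = 0.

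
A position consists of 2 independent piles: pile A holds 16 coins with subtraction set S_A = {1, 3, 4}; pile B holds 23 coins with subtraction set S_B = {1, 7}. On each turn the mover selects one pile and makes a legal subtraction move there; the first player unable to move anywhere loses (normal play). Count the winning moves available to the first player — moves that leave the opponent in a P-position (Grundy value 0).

Pile A, S = {1, 3, 4}:
G(0) = 0
G(1) = mex{0} = 1
G(2) = mex{1} = 0
G(3) = mex{0,0} = 1
G(4) = mex{1,1,0} = 2
G(5) = mex{2,0,1} = 3
G(6) = mex{3,1,0} = 2
G(7) = mex{2,2,1} = 0
G(8) = mex{0,3,2} = 1
G(9) = mex{1,2,3} = 0
G(10) = mex{0,0,2} = 1
G(11) = mex{1,1,0} = 2
G(12) = mex{2,0,1} = 3
G(13) = mex{3,1,0} = 2
G(14) = mex{2,2,1} = 0
G(15) = mex{0,3,2} = 1
G(16) = mex{1,2,3} = 0
G_A(16) = 0.
Pile B, S = {1, 7}:
n :  0  1  2  3  4  5  6  7  8  9 10 11 12 13 14 15 16 17 18 19 20 21 22 23
G :  0  1  0  1  0  1  0  1  0  1  0  1  0  1  0  1  0  1  0  1  0  1  0  1
G_B(23) = 1.
Combined Grundy value = 0 ⊕ 1 = 1.
A winning move leaves total XOR = 0, i.e. changes one component's Grundy value g to g ⊕ X where X is the current total.
Pile A: need g' = 0⊕1 = 1. Options: 16−1→G=1, 16−3→G=2, 16−4→G=3. Hits: 1.
Pile B: need g' = 1⊕1 = 0. Options: 23−1→G=0, 23−7→G=0. Hits: 2.

3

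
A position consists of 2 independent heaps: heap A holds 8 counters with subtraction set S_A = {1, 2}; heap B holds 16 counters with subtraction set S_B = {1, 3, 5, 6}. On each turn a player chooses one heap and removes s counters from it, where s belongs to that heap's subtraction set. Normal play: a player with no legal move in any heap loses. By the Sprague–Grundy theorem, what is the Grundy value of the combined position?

Heap A, S = {1, 2}:
G(0) = 0
G(1) = mex{0} = 1
G(2) = mex{1,0} = 2
G(3) = mex{2,1} = 0
G(4) = mex{0,2} = 1
G(5) = mex{1,0} = 2
G(6) = mex{2,1} = 0
G(7) = mex{0,2} = 1
G(8) = mex{1,0} = 2
G_A(8) = 2.
Heap B, S = {1, 3, 5, 6}:
n :  0  1  2  3  4  5  6  7  8  9 10 11 12 13 14 15 16
G :  0  1  0  1  0  1  2  3  2  3  2  0  1  0  1  0  1
G_B(16) = 1.
Combined Grundy value = 2 ⊕ 1 = 3.

3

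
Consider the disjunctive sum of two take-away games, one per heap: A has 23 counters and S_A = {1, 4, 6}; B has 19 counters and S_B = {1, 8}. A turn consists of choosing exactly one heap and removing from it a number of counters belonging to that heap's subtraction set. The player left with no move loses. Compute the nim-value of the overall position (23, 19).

0

Heap A, S = {1, 4, 6}:
G(0) = 0
G(1) = mex{0} = 1
G(2) = mex{1} = 0
G(3) = mex{0} = 1
G(4) = mex{1,0} = 2
G(5) = mex{2,1} = 0
G(6) = mex{0,0,0} = 1
G(7) = mex{1,1,1} = 0
G(8) = mex{0,2,0} = 1
G(9) = mex{1,0,1} = 2
G(10) = mex{2,1,2} = 0
G(11) = mex{0,0,0} = 1
G(12) = mex{1,1,1} = 0
G(13) = mex{0,2,0} = 1
G(14) = mex{1,0,1} = 2
G(15) = mex{2,1,2} = 0
G(16) = mex{0,0,0} = 1
G(17) = mex{1,1,1} = 0
G(18) = mex{0,2,0} = 1
G(19) = mex{1,0,1} = 2
G(20) = mex{2,1,2} = 0
G(21) = mex{0,0,0} = 1
G(22) = mex{1,1,1} = 0
G(23) = mex{0,2,0} = 1
G_A(23) = 1.
Heap B, S = {1, 8}:
n :  0  1  2  3  4  5  6  7  8  9 10 11 12 13 14 15 16 17 18 19
G :  0  1  0  1  0  1  0  1  2  0  1  0  1  0  1  0  1  2  0  1
G_B(19) = 1.
Combined Grundy value = 1 ⊕ 1 = 0.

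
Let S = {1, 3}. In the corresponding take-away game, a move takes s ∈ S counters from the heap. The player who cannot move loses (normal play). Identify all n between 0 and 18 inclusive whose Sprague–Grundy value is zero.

0, 2, 4, 6, 8, 10, 12, 14, 16, 18

G(0) = 0
G(1) = mex{0} = 1
G(2) = mex{1} = 0
G(3) = mex{0,0} = 1
G(4) = mex{1,1} = 0
G(5) = mex{0,0} = 1
G(6) = mex{1,1} = 0
G(7) = mex{0,0} = 1
G(8) = mex{1,1} = 0
G(9) = mex{0,0} = 1
G(10) = mex{1,1} = 0
G(11) = mex{0,0} = 1
G(12) = mex{1,1} = 0
G(13) = mex{0,0} = 1
G(14) = mex{1,1} = 0
G(15) = mex{0,0} = 1
G(16) = mex{1,1} = 0
G(17) = mex{0,0} = 1
G(18) = mex{1,1} = 0
P-positions are exactly the n with G(n) = 0.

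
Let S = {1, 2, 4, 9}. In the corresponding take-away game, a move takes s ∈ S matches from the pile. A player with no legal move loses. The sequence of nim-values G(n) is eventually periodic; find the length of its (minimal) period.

11

G(0) = 0
G(1) = mex{0} = 1
G(2) = mex{1,0} = 2
G(3) = mex{2,1} = 0
G(4) = mex{0,2,0} = 1
G(5) = mex{1,0,1} = 2
G(6) = mex{2,1,2} = 0
G(7) = mex{0,2,0} = 1
G(8) = mex{1,0,1} = 2
G(9) = mex{2,1,2,0} = 3
G(10) = mex{3,2,0,1} = 4
G(11) = mex{4,3,1,2} = 0
G(12) = mex{0,4,2,0} = 1
G(13) = mex{1,0,3,1} = 2
G(14) = mex{2,1,4,2} = 0
G(15) = mex{0,2,0,0} = 1
G(16) = mex{1,0,1,1} = 2
G(17) = mex{2,1,2,2} = 0
G(18) = mex{0,2,0,3} = 1
G(19) = mex{1,0,1,4} = 2
G(20) = mex{2,1,2,0} = 3
G(21) = mex{3,2,0,1} = 4
G(22) = mex{4,3,1,2} = 0
G(23) = mex{0,4,2,0} = 1
G(n+11) = G(n) holds for n = 0,…,8 (a full window of length max(S) = 9), so the sequence is purely periodic with period 11.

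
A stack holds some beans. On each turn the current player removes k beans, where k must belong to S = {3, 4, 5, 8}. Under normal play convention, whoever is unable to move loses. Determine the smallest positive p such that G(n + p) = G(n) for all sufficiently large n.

n :  0  1  2  3  4  5  6  7  8  9 10 11 12 13 14 15 16 17 18 19 20 21 22 23
G :  0  0  0  1  1  1  2  2  2  3  3  0  0  0  1  1  1  2  2  2  3  3  0  0
G(n+11) = G(n) holds for n = 0,…,7 (a full window of length max(S) = 8), so the sequence is purely periodic with period 11.

11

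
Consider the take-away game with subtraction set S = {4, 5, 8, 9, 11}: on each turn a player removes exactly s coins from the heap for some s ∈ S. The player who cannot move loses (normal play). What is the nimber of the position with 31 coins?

n :  0  1  2  3  4  5  6  7  8  9 10 11 12 13 14 15 16 17 18 19 20 21 22 23 24 25 26 27 28 29 30 31
G :  0  0  0  0  1  1  1  1  2  2  2  2  3  3  3  0  0  0  0  1  1  1  1  2  2  2  2  3  3  3  0  0

0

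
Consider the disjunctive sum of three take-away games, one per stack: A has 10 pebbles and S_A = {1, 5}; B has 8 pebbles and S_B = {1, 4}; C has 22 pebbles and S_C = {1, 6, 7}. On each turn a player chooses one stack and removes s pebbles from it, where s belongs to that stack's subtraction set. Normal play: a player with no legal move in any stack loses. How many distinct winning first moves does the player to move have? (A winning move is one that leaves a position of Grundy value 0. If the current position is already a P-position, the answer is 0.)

Stack A, S = {1, 5}:
n :  0  1  2  3  4  5  6  7  8  9 10
G :  0  1  0  1  0  1  0  1  0  1  0
G_A(10) = 0.
Stack B, S = {1, 4}:
G(0) = 0
G(1) = mex{0} = 1
G(2) = mex{1} = 0
G(3) = mex{0} = 1
G(4) = mex{1,0} = 2
G(5) = mex{2,1} = 0
G(6) = mex{0,0} = 1
G(7) = mex{1,1} = 0
G(8) = mex{0,2} = 1
G_B(8) = 1.
Stack C, S = {1, 6, 7}:
G(0) = 0
G(1) = mex{0} = 1
G(2) = mex{1} = 0
G(3) = mex{0} = 1
G(4) = mex{1} = 0
G(5) = mex{0} = 1
G(6) = mex{1,0} = 2
G(7) = mex{2,1,0} = 3
G(8) = mex{3,0,1} = 2
G(9) = mex{2,1,0} = 3
G(10) = mex{3,0,1} = 2
G(11) = mex{2,1,0} = 3
G(12) = mex{3,2,1} = 0
G(13) = mex{0,3,2} = 1
G(14) = mex{1,2,3} = 0
G(15) = mex{0,3,2} = 1
G(16) = mex{1,2,3} = 0
G(17) = mex{0,3,2} = 1
G(18) = mex{1,0,3} = 2
G(19) = mex{2,1,0} = 3
G(20) = mex{3,0,1} = 2
G(21) = mex{2,1,0} = 3
G(22) = mex{3,0,1} = 2
G_C(22) = 2.
Combined Grundy value = 0 ⊕ 1 ⊕ 2 = 3.
A winning move leaves total XOR = 0, i.e. changes one component's Grundy value g to g ⊕ X where X is the current total.
Stack A: need g' = 0⊕3 = 3. Options: 10−1→G=1, 10−5→G=1. Hits: 0.
Stack B: need g' = 1⊕3 = 2. Options: 8−1→G=0, 8−4→G=2. Hits: 1.
Stack C: need g' = 2⊕3 = 1. Options: 22−1→G=3, 22−6→G=0, 22−7→G=1. Hits: 1.

2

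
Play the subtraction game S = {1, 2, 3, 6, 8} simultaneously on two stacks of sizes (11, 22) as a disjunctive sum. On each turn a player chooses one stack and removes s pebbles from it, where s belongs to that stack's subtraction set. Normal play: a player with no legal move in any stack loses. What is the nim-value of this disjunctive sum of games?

2

All stacks use S = {1, 2, 3, 6, 8}:
G(0) = 0
G(1) = mex{0} = 1
G(2) = mex{1,0} = 2
G(3) = mex{2,1,0} = 3
G(4) = mex{3,2,1} = 0
G(5) = mex{0,3,2} = 1
G(6) = mex{1,0,3,0} = 2
G(7) = mex{2,1,0,1} = 3
G(8) = mex{3,2,1,2,0} = 4
G(9) = mex{4,3,2,3,1} = 0
G(10) = mex{0,4,3,0,2} = 1
G(11) = mex{1,0,4,1,3} = 2
G(12) = mex{2,1,0,2,0} = 3
G(13) = mex{3,2,1,3,1} = 0
G(14) = mex{0,3,2,4,2} = 1
G(15) = mex{1,0,3,0,3} = 2
G(16) = mex{2,1,0,1,4} = 3
G(17) = mex{3,2,1,2,0} = 4
G(18) = mex{4,3,2,3,1} = 0
G(19) = mex{0,4,3,0,2} = 1
G(20) = mex{1,0,4,1,3} = 2
G(21) = mex{2,1,0,2,0} = 3
G(22) = mex{3,2,1,3,1} = 0
Stack A: G(11) = 2.
Stack B: G(22) = 0.
Combined Grundy value = 2 ⊕ 0 = 2.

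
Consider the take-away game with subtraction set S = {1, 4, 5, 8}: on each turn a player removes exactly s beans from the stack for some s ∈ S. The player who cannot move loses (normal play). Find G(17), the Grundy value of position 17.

G(0) = 0
G(1) = mex{0} = 1
G(2) = mex{1} = 0
G(3) = mex{0} = 1
G(4) = mex{1,0} = 2
G(5) = mex{2,1,0} = 3
G(6) = mex{3,0,1} = 2
G(7) = mex{2,1,0} = 3
G(8) = mex{3,2,1,0} = 4
G(9) = mex{4,3,2,1} = 0
G(10) = mex{0,2,3,0} = 1
G(11) = mex{1,3,2,1} = 0
G(12) = mex{0,4,3,2} = 1
G(13) = mex{1,0,4,3} = 2
G(14) = mex{2,1,0,2} = 3
G(15) = mex{3,0,1,3} = 2
G(16) = mex{2,1,0,4} = 3
G(17) = mex{3,2,1,0} = 4

4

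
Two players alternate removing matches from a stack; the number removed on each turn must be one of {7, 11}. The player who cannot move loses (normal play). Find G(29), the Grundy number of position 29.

n :  0  1  2  3  4  5  6  7  8  9 10 11 12 13 14 15 16 17 18 19 20 21 22 23 24 25 26 27 28 29
G :  0  0  0  0  0  0  0  1  1  1  1  1  1  1  2  2  2  2  0  0  0  0  0  0  0  1  1  1  1  1

1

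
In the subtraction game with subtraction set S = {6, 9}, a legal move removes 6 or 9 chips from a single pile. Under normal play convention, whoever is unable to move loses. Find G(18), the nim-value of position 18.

G(0) = 0
G(1) = mex{} = 0
G(2) = mex{} = 0
G(3) = mex{} = 0
G(4) = mex{} = 0
G(5) = mex{} = 0
G(6) = mex{0} = 1
G(7) = mex{0} = 1
G(8) = mex{0} = 1
G(9) = mex{0,0} = 1
G(10) = mex{0,0} = 1
G(11) = mex{0,0} = 1
G(12) = mex{1,0} = 2
G(13) = mex{1,0} = 2
G(14) = mex{1,0} = 2
G(15) = mex{1,1} = 0
G(16) = mex{1,1} = 0
G(17) = mex{1,1} = 0
G(18) = mex{2,1} = 0

0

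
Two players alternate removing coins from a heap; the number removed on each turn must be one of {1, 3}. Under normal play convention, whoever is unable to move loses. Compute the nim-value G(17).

1

G(0) = 0
G(1) = mex{0} = 1
G(2) = mex{1} = 0
G(3) = mex{0,0} = 1
G(4) = mex{1,1} = 0
G(5) = mex{0,0} = 1
G(6) = mex{1,1} = 0
G(7) = mex{0,0} = 1
G(8) = mex{1,1} = 0
G(9) = mex{0,0} = 1
G(10) = mex{1,1} = 0
G(11) = mex{0,0} = 1
G(12) = mex{1,1} = 0
G(13) = mex{0,0} = 1
G(14) = mex{1,1} = 0
G(15) = mex{0,0} = 1
G(16) = mex{1,1} = 0
G(17) = mex{0,0} = 1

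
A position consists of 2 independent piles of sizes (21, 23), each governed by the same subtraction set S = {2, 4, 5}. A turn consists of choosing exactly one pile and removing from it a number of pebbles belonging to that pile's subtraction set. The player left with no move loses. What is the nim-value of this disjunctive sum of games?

1

All piles use S = {2, 4, 5}:
G(0) = 0
G(1) = mex{} = 0
G(2) = mex{0} = 1
G(3) = mex{0} = 1
G(4) = mex{1,0} = 2
G(5) = mex{1,0,0} = 2
G(6) = mex{2,1,0} = 3
G(7) = mex{2,1,1} = 0
G(8) = mex{3,2,1} = 0
G(9) = mex{0,2,2} = 1
G(10) = mex{0,3,2} = 1
G(11) = mex{1,0,3} = 2
G(12) = mex{1,0,0} = 2
G(13) = mex{2,1,0} = 3
G(14) = mex{2,1,1} = 0
G(15) = mex{3,2,1} = 0
G(16) = mex{0,2,2} = 1
G(17) = mex{0,3,2} = 1
G(18) = mex{1,0,3} = 2
G(19) = mex{1,0,0} = 2
G(20) = mex{2,1,0} = 3
G(21) = mex{2,1,1} = 0
G(22) = mex{3,2,1} = 0
G(23) = mex{0,2,2} = 1
Pile A: G(21) = 0.
Pile B: G(23) = 1.
Combined Grundy value = 0 ⊕ 1 = 1.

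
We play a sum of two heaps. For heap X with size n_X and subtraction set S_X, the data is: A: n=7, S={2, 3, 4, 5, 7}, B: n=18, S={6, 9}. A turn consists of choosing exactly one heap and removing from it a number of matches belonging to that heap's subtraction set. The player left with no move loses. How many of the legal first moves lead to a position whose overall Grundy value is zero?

1

Heap A, S = {2, 3, 4, 5, 7}:
G(0) = 0
G(1) = mex{} = 0
G(2) = mex{0} = 1
G(3) = mex{0,0} = 1
G(4) = mex{1,0,0} = 2
G(5) = mex{1,1,0,0} = 2
G(6) = mex{2,1,1,0} = 3
G(7) = mex{2,2,1,1,0} = 3
G_A(7) = 3.
Heap B, S = {6, 9}:
G(0) = 0
G(1) = mex{} = 0
G(2) = mex{} = 0
G(3) = mex{} = 0
G(4) = mex{} = 0
G(5) = mex{} = 0
G(6) = mex{0} = 1
G(7) = mex{0} = 1
G(8) = mex{0} = 1
G(9) = mex{0,0} = 1
G(10) = mex{0,0} = 1
G(11) = mex{0,0} = 1
G(12) = mex{1,0} = 2
G(13) = mex{1,0} = 2
G(14) = mex{1,0} = 2
G(15) = mex{1,1} = 0
G(16) = mex{1,1} = 0
G(17) = mex{1,1} = 0
G(18) = mex{2,1} = 0
G_B(18) = 0.
Combined Grundy value = 3 ⊕ 0 = 3.
A winning move leaves total XOR = 0, i.e. changes one component's Grundy value g to g ⊕ X where X is the current total.
Heap A: need g' = 3⊕3 = 0. Options: 7−2→G=2, 7−3→G=2, 7−4→G=1, 7−5→G=1, 7−7→G=0. Hits: 1.
Heap B: need g' = 0⊕3 = 3. Options: 18−6→G=2, 18−9→G=1. Hits: 0.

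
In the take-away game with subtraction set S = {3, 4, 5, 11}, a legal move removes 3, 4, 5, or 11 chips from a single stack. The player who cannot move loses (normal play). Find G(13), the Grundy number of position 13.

n :  0  1  2  3  4  5  6  7  8  9 10 11 12 13
G :  0  0  0  1  1  1  2  2  0  0  0  1  1  1

1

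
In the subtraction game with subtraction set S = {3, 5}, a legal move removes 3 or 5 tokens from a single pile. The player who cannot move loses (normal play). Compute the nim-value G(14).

n :  0  1  2  3  4  5  6  7  8  9 10 11 12 13 14
G :  0  0  0  1  1  1  2  2  0  0  0  1  1  1  2

2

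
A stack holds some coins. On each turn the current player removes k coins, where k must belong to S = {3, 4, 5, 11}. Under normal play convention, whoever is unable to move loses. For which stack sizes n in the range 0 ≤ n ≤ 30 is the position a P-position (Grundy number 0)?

G(0) = 0
G(1) = mex{} = 0
G(2) = mex{} = 0
G(3) = mex{0} = 1
G(4) = mex{0,0} = 1
G(5) = mex{0,0,0} = 1
G(6) = mex{1,0,0} = 2
G(7) = mex{1,1,0} = 2
G(8) = mex{1,1,1} = 0
G(9) = mex{2,1,1} = 0
G(10) = mex{2,2,1} = 0
G(11) = mex{0,2,2,0} = 1
G(12) = mex{0,0,2,0} = 1
G(13) = mex{0,0,0,0} = 1
G(14) = mex{1,0,0,1} = 2
G(15) = mex{1,1,0,1} = 2
G(16) = mex{1,1,1,1} = 0
G(17) = mex{2,1,1,2} = 0
G(18) = mex{2,2,1,2} = 0
G(19) = mex{0,2,2,0} = 1
G(20) = mex{0,0,2,0} = 1
G(21) = mex{0,0,0,0} = 1
G(22) = mex{1,0,0,1} = 2
G(23) = mex{1,1,0,1} = 2
G(24) = mex{1,1,1,1} = 0
G(25) = mex{2,1,1,2} = 0
G(26) = mex{2,2,1,2} = 0
G(27) = mex{0,2,2,0} = 1
G(28) = mex{0,0,2,0} = 1
G(29) = mex{0,0,0,0} = 1
G(30) = mex{1,0,0,1} = 2
P-positions are exactly the n with G(n) = 0.

0, 1, 2, 8, 9, 10, 16, 17, 18, 24, 25, 26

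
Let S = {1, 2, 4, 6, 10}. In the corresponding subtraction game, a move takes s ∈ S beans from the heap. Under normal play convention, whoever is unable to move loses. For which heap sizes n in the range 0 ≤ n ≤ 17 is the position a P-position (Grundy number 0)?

G(0) = 0
G(1) = mex{0} = 1
G(2) = mex{1,0} = 2
G(3) = mex{2,1} = 0
G(4) = mex{0,2,0} = 1
G(5) = mex{1,0,1} = 2
G(6) = mex{2,1,2,0} = 3
G(7) = mex{3,2,0,1} = 4
G(8) = mex{4,3,1,2} = 0
G(9) = mex{0,4,2,0} = 1
G(10) = mex{1,0,3,1,0} = 2
G(11) = mex{2,1,4,2,1} = 0
G(12) = mex{0,2,0,3,2} = 1
G(13) = mex{1,0,1,4,0} = 2
G(14) = mex{2,1,2,0,1} = 3
G(15) = mex{3,2,0,1,2} = 4
G(16) = mex{4,3,1,2,3} = 0
G(17) = mex{0,4,2,0,4} = 1
P-positions are exactly the n with G(n) = 0.

0, 3, 8, 11, 16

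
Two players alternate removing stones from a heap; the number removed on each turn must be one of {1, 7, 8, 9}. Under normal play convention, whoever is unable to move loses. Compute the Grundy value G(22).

G(0) = 0
G(1) = mex{0} = 1
G(2) = mex{1} = 0
G(3) = mex{0} = 1
G(4) = mex{1} = 0
G(5) = mex{0} = 1
G(6) = mex{1} = 0
G(7) = mex{0,0} = 1
G(8) = mex{1,1,0} = 2
G(9) = mex{2,0,1,0} = 3
G(10) = mex{3,1,0,1} = 2
G(11) = mex{2,0,1,0} = 3
G(12) = mex{3,1,0,1} = 2
G(13) = mex{2,0,1,0} = 3
G(14) = mex{3,1,0,1} = 2
G(15) = mex{2,2,1,0} = 3
G(16) = mex{3,3,2,1} = 0
G(17) = mex{0,2,3,2} = 1
G(18) = mex{1,3,2,3} = 0
G(19) = mex{0,2,3,2} = 1
G(20) = mex{1,3,2,3} = 0
G(21) = mex{0,2,3,2} = 1
G(22) = mex{1,3,2,3} = 0

0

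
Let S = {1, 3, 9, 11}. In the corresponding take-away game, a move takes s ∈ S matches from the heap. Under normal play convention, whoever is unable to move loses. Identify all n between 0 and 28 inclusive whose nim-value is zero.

G(0) = 0
G(1) = mex{0} = 1
G(2) = mex{1} = 0
G(3) = mex{0,0} = 1
G(4) = mex{1,1} = 0
G(5) = mex{0,0} = 1
G(6) = mex{1,1} = 0
G(7) = mex{0,0} = 1
G(8) = mex{1,1} = 0
G(9) = mex{0,0,0} = 1
G(10) = mex{1,1,1} = 0
G(11) = mex{0,0,0,0} = 1
G(12) = mex{1,1,1,1} = 0
G(13) = mex{0,0,0,0} = 1
G(14) = mex{1,1,1,1} = 0
G(15) = mex{0,0,0,0} = 1
G(16) = mex{1,1,1,1} = 0
G(17) = mex{0,0,0,0} = 1
G(18) = mex{1,1,1,1} = 0
G(19) = mex{0,0,0,0} = 1
G(20) = mex{1,1,1,1} = 0
G(21) = mex{0,0,0,0} = 1
G(22) = mex{1,1,1,1} = 0
G(23) = mex{0,0,0,0} = 1
G(24) = mex{1,1,1,1} = 0
G(25) = mex{0,0,0,0} = 1
G(26) = mex{1,1,1,1} = 0
G(27) = mex{0,0,0,0} = 1
G(28) = mex{1,1,1,1} = 0
P-positions are exactly the n with G(n) = 0.

0, 2, 4, 6, 8, 10, 12, 14, 16, 18, 20, 22, 24, 26, 28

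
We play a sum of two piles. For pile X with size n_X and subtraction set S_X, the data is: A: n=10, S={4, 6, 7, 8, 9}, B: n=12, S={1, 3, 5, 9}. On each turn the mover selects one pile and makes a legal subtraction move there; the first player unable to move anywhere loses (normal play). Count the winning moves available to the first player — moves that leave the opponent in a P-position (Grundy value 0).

3

Pile A, S = {4, 6, 7, 8, 9}:
n :  0  1  2  3  4  5  6  7  8  9 10
G :  0  0  0  0  1  1  1  1  2  2  2
G_A(10) = 2.
Pile B, S = {1, 3, 5, 9}:
n :  0  1  2  3  4  5  6  7  8  9 10 11 12
G :  0  1  0  1  0  1  0  1  0  1  0  1  0
G_B(12) = 0.
Combined Grundy value = 2 ⊕ 0 = 2.
A winning move leaves total XOR = 0, i.e. changes one component's Grundy value g to g ⊕ X where X is the current total.
Pile A: need g' = 2⊕2 = 0. Options: 10−4→G=1, 10−6→G=1, 10−7→G=0, 10−8→G=0, 10−9→G=0. Hits: 3.
Pile B: need g' = 0⊕2 = 2. Options: 12−1→G=1, 12−3→G=1, 12−5→G=1, 12−9→G=1. Hits: 0.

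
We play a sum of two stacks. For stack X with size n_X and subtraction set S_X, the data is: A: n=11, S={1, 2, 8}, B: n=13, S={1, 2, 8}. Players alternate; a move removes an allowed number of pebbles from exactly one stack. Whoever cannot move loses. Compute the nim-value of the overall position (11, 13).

3

Stack A, S = {1, 2, 8}:
G(0) = 0
G(1) = mex{0} = 1
G(2) = mex{1,0} = 2
G(3) = mex{2,1} = 0
G(4) = mex{0,2} = 1
G(5) = mex{1,0} = 2
G(6) = mex{2,1} = 0
G(7) = mex{0,2} = 1
G(8) = mex{1,0,0} = 2
G(9) = mex{2,1,1} = 0
G(10) = mex{0,2,2} = 1
G(11) = mex{1,0,0} = 2
G_A(11) = 2.
Stack B, S = {1, 2, 8}:
n :  0  1  2  3  4  5  6  7  8  9 10 11 12 13
G :  0  1  2  0  1  2  0  1  2  0  1  2  0  1
G_B(13) = 1.
Combined Grundy value = 2 ⊕ 1 = 3.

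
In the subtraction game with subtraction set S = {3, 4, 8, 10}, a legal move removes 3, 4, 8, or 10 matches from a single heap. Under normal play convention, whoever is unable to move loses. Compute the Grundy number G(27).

2

n :  0  1  2  3  4  5  6  7  8  9 10 11 12 13 14 15 16 17 18 19 20 21 22 23 24 25 26 27
G :  0  0  0  1  1  1  2  0  2  3  1  3  4  0  0  2  1  1  3  0  0  2  1  1  3  0  0  2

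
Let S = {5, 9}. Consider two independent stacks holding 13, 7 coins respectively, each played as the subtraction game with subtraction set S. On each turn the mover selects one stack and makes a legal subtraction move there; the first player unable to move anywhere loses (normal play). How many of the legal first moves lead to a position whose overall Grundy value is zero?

All stacks use S = {5, 9}:
G(0) = 0
G(1) = mex{} = 0
G(2) = mex{} = 0
G(3) = mex{} = 0
G(4) = mex{} = 0
G(5) = mex{0} = 1
G(6) = mex{0} = 1
G(7) = mex{0} = 1
G(8) = mex{0} = 1
G(9) = mex{0,0} = 1
G(10) = mex{1,0} = 2
G(11) = mex{1,0} = 2
G(12) = mex{1,0} = 2
G(13) = mex{1,0} = 2
Stack A: G(13) = 2.
Stack B: G(7) = 1.
Combined Grundy value = 2 ⊕ 1 = 3.
A winning move leaves total XOR = 0, i.e. changes one component's Grundy value g to g ⊕ X where X is the current total.
Stack A: need g' = 2⊕3 = 1. Options: 13−5→G=1, 13−9→G=0. Hits: 1.
Stack B: need g' = 1⊕3 = 2. Options: 7−5→G=0. Hits: 0.

1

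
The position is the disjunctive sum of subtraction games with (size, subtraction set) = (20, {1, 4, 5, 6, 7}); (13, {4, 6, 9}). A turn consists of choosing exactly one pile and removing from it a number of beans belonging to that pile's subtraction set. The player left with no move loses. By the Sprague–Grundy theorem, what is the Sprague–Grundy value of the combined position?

0

Pile A, S = {1, 4, 5, 6, 7}:
n :  0  1  2  3  4  5  6  7  8  9 10 11 12 13 14 15 16 17 18 19 20
G :  0  1  0  1  2  3  2  3  4  5  0  1  0  1  2  3  2  3  4  5  0
G_A(20) = 0.
Pile B, S = {4, 6, 9}:
G(0) = 0
G(1) = mex{} = 0
G(2) = mex{} = 0
G(3) = mex{} = 0
G(4) = mex{0} = 1
G(5) = mex{0} = 1
G(6) = mex{0,0} = 1
G(7) = mex{0,0} = 1
G(8) = mex{1,0} = 2
G(9) = mex{1,0,0} = 2
G(10) = mex{1,1,0} = 2
G(11) = mex{1,1,0} = 2
G(12) = mex{2,1,0} = 3
G(13) = mex{2,1,1} = 0
G_B(13) = 0.
Combined Grundy value = 0 ⊕ 0 = 0.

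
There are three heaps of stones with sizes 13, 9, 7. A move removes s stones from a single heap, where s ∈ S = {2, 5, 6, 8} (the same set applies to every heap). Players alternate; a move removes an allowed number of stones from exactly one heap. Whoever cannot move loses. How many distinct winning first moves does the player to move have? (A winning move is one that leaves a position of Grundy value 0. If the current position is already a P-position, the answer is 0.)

0

All heaps use S = {2, 5, 6, 8}:
n :  0  1  2  3  4  5  6  7  8  9 10 11 12 13
G :  0  0  1  1  0  2  1  3  2  2  3  0  2  1
Heap A: G(13) = 1.
Heap B: G(9) = 2.
Heap C: G(7) = 3.
Combined Grundy value = 1 ⊕ 2 ⊕ 3 = 0.
A winning move leaves total XOR = 0, i.e. changes one component's Grundy value g to g ⊕ X where X is the current total.
Heap A: target g' = 1⊕0 = 1, but every legal move changes the Grundy value (mex property), so 0 moves.
Heap B: target g' = 2⊕0 = 2, but every legal move changes the Grundy value (mex property), so 0 moves.
Heap C: target g' = 3⊕0 = 3, but every legal move changes the Grundy value (mex property), so 0 moves.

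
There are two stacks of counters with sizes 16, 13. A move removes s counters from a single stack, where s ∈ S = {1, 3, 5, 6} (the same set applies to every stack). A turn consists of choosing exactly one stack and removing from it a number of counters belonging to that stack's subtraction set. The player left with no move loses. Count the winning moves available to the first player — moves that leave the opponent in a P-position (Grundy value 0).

All stacks use S = {1, 3, 5, 6}:
n :  0  1  2  3  4  5  6  7  8  9 10 11 12 13 14 15 16
G :  0  1  0  1  0  1  2  3  2  3  2  0  1  0  1  0  1
Stack A: G(16) = 1.
Stack B: G(13) = 0.
Combined Grundy value = 1 ⊕ 0 = 1.
A winning move leaves total XOR = 0, i.e. changes one component's Grundy value g to g ⊕ X where X is the current total.
Stack A: need g' = 1⊕1 = 0. Options: 16−1→G=0, 16−3→G=0, 16−5→G=0, 16−6→G=2. Hits: 3.
Stack B: need g' = 0⊕1 = 1. Options: 13−1→G=1, 13−3→G=2, 13−5→G=2, 13−6→G=3. Hits: 1.

4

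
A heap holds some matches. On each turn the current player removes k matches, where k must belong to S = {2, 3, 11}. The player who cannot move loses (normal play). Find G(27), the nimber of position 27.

2

n :  0  1  2  3  4  5  6  7  8  9 10 11 12 13 14 15 16 17 18 19 20 21 22 23 24 25 26 27
G :  0  0  1  1  2  0  0  1  1  2  0  3  1  2  0  0  1  1  2  0  0  1  1  2  0  3  1  2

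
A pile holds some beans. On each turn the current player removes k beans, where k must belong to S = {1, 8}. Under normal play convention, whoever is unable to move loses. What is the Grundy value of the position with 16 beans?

n :  0  1  2  3  4  5  6  7  8  9 10 11 12 13 14 15 16
G :  0  1  0  1  0  1  0  1  2  0  1  0  1  0  1  0  1

1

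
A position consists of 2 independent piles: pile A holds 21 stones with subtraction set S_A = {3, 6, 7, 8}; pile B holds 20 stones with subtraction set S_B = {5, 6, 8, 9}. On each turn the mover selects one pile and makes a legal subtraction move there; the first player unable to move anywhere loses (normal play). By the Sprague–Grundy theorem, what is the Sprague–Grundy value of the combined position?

2

Pile A, S = {3, 6, 7, 8}:
G(0) = 0
G(1) = mex{} = 0
G(2) = mex{} = 0
G(3) = mex{0} = 1
G(4) = mex{0} = 1
G(5) = mex{0} = 1
G(6) = mex{1,0} = 2
G(7) = mex{1,0,0} = 2
G(8) = mex{1,0,0,0} = 2
G(9) = mex{2,1,0,0} = 3
G(10) = mex{2,1,1,0} = 3
G(11) = mex{2,1,1,1} = 0
G(12) = mex{3,2,1,1} = 0
G(13) = mex{3,2,2,1} = 0
G(14) = mex{0,2,2,2} = 1
G(15) = mex{0,3,2,2} = 1
G(16) = mex{0,3,3,2} = 1
G(17) = mex{1,0,3,3} = 2
G(18) = mex{1,0,0,3} = 2
G(19) = mex{1,0,0,0} = 2
G(20) = mex{2,1,0,0} = 3
G(21) = mex{2,1,1,0} = 3
G_A(21) = 3.
Pile B, S = {5, 6, 8, 9}:
G(0) = 0
G(1) = mex{} = 0
G(2) = mex{} = 0
G(3) = mex{} = 0
G(4) = mex{} = 0
G(5) = mex{0} = 1
G(6) = mex{0,0} = 1
G(7) = mex{0,0} = 1
G(8) = mex{0,0,0} = 1
G(9) = mex{0,0,0,0} = 1
G(10) = mex{1,0,0,0} = 2
G(11) = mex{1,1,0,0} = 2
G(12) = mex{1,1,0,0} = 2
G(13) = mex{1,1,1,0} = 2
G(14) = mex{1,1,1,1} = 0
G(15) = mex{2,1,1,1} = 0
G(16) = mex{2,2,1,1} = 0
G(17) = mex{2,2,1,1} = 0
G(18) = mex{2,2,2,1} = 0
G(19) = mex{0,2,2,2} = 1
G(20) = mex{0,0,2,2} = 1
G_B(20) = 1.
Combined Grundy value = 3 ⊕ 1 = 2.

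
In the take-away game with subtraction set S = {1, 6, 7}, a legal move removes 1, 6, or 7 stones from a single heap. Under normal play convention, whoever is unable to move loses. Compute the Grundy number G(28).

0

n :  0  1  2  3  4  5  6  7  8  9 10 11 12 13 14 15 16 17 18 19 20 21 22 23 24 25 26 27 28
G :  0  1  0  1  0  1  2  3  2  3  2  3  0  1  0  1  0  1  2  3  2  3  2  3  0  1  0  1  0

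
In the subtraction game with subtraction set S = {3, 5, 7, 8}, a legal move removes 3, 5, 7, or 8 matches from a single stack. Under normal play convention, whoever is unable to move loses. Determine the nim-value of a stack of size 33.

0

G(0) = 0
G(1) = mex{} = 0
G(2) = mex{} = 0
G(3) = mex{0} = 1
G(4) = mex{0} = 1
G(5) = mex{0,0} = 1
G(6) = mex{1,0} = 2
G(7) = mex{1,0,0} = 2
G(8) = mex{1,1,0,0} = 2
G(9) = mex{2,1,0,0} = 3
G(10) = mex{2,1,1,0} = 3
G(11) = mex{2,2,1,1} = 0
G(12) = mex{3,2,1,1} = 0
G(13) = mex{3,2,2,1} = 0
G(14) = mex{0,3,2,2} = 1
G(15) = mex{0,3,2,2} = 1
G(16) = mex{0,0,3,2} = 1
G(17) = mex{1,0,3,3} = 2
G(18) = mex{1,0,0,3} = 2
G(19) = mex{1,1,0,0} = 2
G(20) = mex{2,1,0,0} = 3
G(21) = mex{2,1,1,0} = 3
G(22) = mex{2,2,1,1} = 0
G(23) = mex{3,2,1,1} = 0
G(24) = mex{3,2,2,1} = 0
G(25) = mex{0,3,2,2} = 1
G(26) = mex{0,3,2,2} = 1
G(27) = mex{0,0,3,2} = 1
G(28) = mex{1,0,3,3} = 2
G(29) = mex{1,0,0,3} = 2
G(30) = mex{1,1,0,0} = 2
G(31) = mex{2,1,0,0} = 3
G(32) = mex{2,1,1,0} = 3
G(33) = mex{2,2,1,1} = 0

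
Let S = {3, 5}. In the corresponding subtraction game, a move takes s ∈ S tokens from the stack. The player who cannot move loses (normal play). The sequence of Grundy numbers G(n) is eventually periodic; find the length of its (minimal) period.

8

n :  0  1  2  3  4  5  6  7  8  9 10 11 12 13 14 15 16 17
G :  0  0  0  1  1  1  2  2  0  0  0  1  1  1  2  2  0  0
G(n+8) = G(n) holds for n = 0,…,4 (a full window of length max(S) = 5), so the sequence is purely periodic with period 8.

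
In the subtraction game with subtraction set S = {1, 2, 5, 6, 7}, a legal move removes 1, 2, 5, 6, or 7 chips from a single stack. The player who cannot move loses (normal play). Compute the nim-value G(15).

G(0) = 0
G(1) = mex{0} = 1
G(2) = mex{1,0} = 2
G(3) = mex{2,1} = 0
G(4) = mex{0,2} = 1
G(5) = mex{1,0,0} = 2
G(6) = mex{2,1,1,0} = 3
G(7) = mex{3,2,2,1,0} = 4
G(8) = mex{4,3,0,2,1} = 5
G(9) = mex{5,4,1,0,2} = 3
G(10) = mex{3,5,2,1,0} = 4
G(11) = mex{4,3,3,2,1} = 0
G(12) = mex{0,4,4,3,2} = 1
G(13) = mex{1,0,5,4,3} = 2
G(14) = mex{2,1,3,5,4} = 0
G(15) = mex{0,2,4,3,5} = 1

1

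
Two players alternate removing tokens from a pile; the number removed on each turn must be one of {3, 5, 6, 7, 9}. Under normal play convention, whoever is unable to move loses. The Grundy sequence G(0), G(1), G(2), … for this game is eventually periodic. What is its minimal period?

12

G(0) = 0
G(1) = mex{} = 0
G(2) = mex{} = 0
G(3) = mex{0} = 1
G(4) = mex{0} = 1
G(5) = mex{0,0} = 1
G(6) = mex{1,0,0} = 2
G(7) = mex{1,0,0,0} = 2
G(8) = mex{1,1,0,0} = 2
G(9) = mex{2,1,1,0,0} = 3
G(10) = mex{2,1,1,1,0} = 3
G(11) = mex{2,2,1,1,0} = 3
G(12) = mex{3,2,2,1,1} = 0
G(13) = mex{3,2,2,2,1} = 0
G(14) = mex{3,3,2,2,1} = 0
G(15) = mex{0,3,3,2,2} = 1
G(16) = mex{0,3,3,3,2} = 1
G(17) = mex{0,0,3,3,2} = 1
G(18) = mex{1,0,0,3,3} = 2
G(19) = mex{1,0,0,0,3} = 2
G(20) = mex{1,1,0,0,3} = 2
G(21) = mex{2,1,1,0,0} = 3
G(22) = mex{2,1,1,1,0} = 3
G(23) = mex{2,2,1,1,0} = 3
G(24) = mex{3,2,2,1,1} = 0
G(25) = mex{3,2,2,2,1} = 0
G(n+12) = G(n) holds for n = 0,…,8 (a full window of length max(S) = 9), so the sequence is purely periodic with period 12.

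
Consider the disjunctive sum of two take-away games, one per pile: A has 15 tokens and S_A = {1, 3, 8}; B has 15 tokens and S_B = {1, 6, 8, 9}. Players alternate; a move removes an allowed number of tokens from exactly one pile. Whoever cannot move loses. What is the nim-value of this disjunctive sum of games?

Pile A, S = {1, 3, 8}:
G(0) = 0
G(1) = mex{0} = 1
G(2) = mex{1} = 0
G(3) = mex{0,0} = 1
G(4) = mex{1,1} = 0
G(5) = mex{0,0} = 1
G(6) = mex{1,1} = 0
G(7) = mex{0,0} = 1
G(8) = mex{1,1,0} = 2
G(9) = mex{2,0,1} = 3
G(10) = mex{3,1,0} = 2
G(11) = mex{2,2,1} = 0
G(12) = mex{0,3,0} = 1
G(13) = mex{1,2,1} = 0
G(14) = mex{0,0,0} = 1
G(15) = mex{1,1,1} = 0
G_A(15) = 0.
Pile B, S = {1, 6, 8, 9}:
n :  0  1  2  3  4  5  6  7  8  9 10 11 12 13 14 15
G :  0  1  0  1  0  1  2  0  1  2  3  2  3  2  0  1
G_B(15) = 1.
Combined Grundy value = 0 ⊕ 1 = 1.

1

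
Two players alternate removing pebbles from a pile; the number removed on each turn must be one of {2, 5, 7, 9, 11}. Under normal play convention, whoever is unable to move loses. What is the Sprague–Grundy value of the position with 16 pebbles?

n :  0  1  2  3  4  5  6  7  8  9 10 11 12 13 14 15 16
G :  0  0  1  1  0  2  1  3  2  2  3  3  4  4  0  5  1

1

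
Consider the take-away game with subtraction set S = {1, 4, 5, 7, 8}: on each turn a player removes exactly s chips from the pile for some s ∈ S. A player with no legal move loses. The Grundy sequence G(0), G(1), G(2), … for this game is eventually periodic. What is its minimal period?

11

G(0) = 0
G(1) = mex{0} = 1
G(2) = mex{1} = 0
G(3) = mex{0} = 1
G(4) = mex{1,0} = 2
G(5) = mex{2,1,0} = 3
G(6) = mex{3,0,1} = 2
G(7) = mex{2,1,0,0} = 3
G(8) = mex{3,2,1,1,0} = 4
G(9) = mex{4,3,2,0,1} = 5
G(10) = mex{5,2,3,1,0} = 4
G(11) = mex{4,3,2,2,1} = 0
G(12) = mex{0,4,3,3,2} = 1
G(13) = mex{1,5,4,2,3} = 0
G(14) = mex{0,4,5,3,2} = 1
G(15) = mex{1,0,4,4,3} = 2
G(16) = mex{2,1,0,5,4} = 3
G(17) = mex{3,0,1,4,5} = 2
G(18) = mex{2,1,0,0,4} = 3
G(19) = mex{3,2,1,1,0} = 4
G(20) = mex{4,3,2,0,1} = 5
G(21) = mex{5,2,3,1,0} = 4
G(22) = mex{4,3,2,2,1} = 0
G(23) = mex{0,4,3,3,2} = 1
G(n+11) = G(n) holds for n = 0,…,7 (a full window of length max(S) = 8), so the sequence is purely periodic with period 11.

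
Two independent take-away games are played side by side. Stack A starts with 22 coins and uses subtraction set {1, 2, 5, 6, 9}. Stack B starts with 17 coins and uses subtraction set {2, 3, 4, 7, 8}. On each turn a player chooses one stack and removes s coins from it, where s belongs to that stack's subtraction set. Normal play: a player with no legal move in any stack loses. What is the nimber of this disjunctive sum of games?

1

Stack A, S = {1, 2, 5, 6, 9}:
n :  0  1  2  3  4  5  6  7  8  9 10 11 12 13 14 15 16 17 18 19 20 21 22
G :  0  1  2  0  1  2  3  0  1  2  0  1  2  3  0  1  2  0  1  2  3  0  1
G_A(22) = 1.
Stack B, S = {2, 3, 4, 7, 8}:
G(0) = 0
G(1) = mex{} = 0
G(2) = mex{0} = 1
G(3) = mex{0,0} = 1
G(4) = mex{1,0,0} = 2
G(5) = mex{1,1,0} = 2
G(6) = mex{2,1,1} = 0
G(7) = mex{2,2,1,0} = 3
G(8) = mex{0,2,2,0,0} = 1
G(9) = mex{3,0,2,1,0} = 4
G(10) = mex{1,3,0,1,1} = 2
G(11) = mex{4,1,3,2,1} = 0
G(12) = mex{2,4,1,2,2} = 0
G(13) = mex{0,2,4,0,2} = 1
G(14) = mex{0,0,2,3,0} = 1
G(15) = mex{1,0,0,1,3} = 2
G(16) = mex{1,1,0,4,1} = 2
G(17) = mex{2,1,1,2,4} = 0
G_B(17) = 0.
Combined Grundy value = 1 ⊕ 0 = 1.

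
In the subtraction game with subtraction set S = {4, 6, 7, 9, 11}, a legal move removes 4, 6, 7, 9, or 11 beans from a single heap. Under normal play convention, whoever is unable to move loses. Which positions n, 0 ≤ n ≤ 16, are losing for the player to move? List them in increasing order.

0, 1, 2, 3, 15, 16

n :  0  1  2  3  4  5  6  7  8  9 10 11 12 13 14 15 16
G :  0  0  0  0  1  1  1  1  2  2  2  2  3  3  3  0  0
P-positions are exactly the n with G(n) = 0.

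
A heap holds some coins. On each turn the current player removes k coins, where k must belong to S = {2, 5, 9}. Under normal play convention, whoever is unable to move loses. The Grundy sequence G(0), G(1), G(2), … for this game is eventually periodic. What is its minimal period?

7

n :  0  1  2  3  4  5  6  7  8  9 10 11 12 13 14 15 16 17
G :  0  0  1  1  0  2  1  0  0  1  1  0  2  1  0  0  1  1
G(n+7) = G(n) holds for n = 0,…,8 (a full window of length max(S) = 9), so the sequence is purely periodic with period 7.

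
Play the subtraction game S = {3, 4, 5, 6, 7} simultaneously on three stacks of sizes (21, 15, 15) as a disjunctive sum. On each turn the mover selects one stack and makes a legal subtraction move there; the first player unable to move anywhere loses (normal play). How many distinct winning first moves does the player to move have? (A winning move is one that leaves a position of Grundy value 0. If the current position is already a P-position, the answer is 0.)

All stacks use S = {3, 4, 5, 6, 7}:
n :  0  1  2  3  4  5  6  7  8  9 10 11 12 13 14 15 16 17 18 19 20 21
G :  0  0  0  1  1  1  2  2  2  3  0  0  0  1  1  1  2  2  2  3  0  0
Stack A: G(21) = 0.
Stack B: G(15) = 1.
Stack C: G(15) = 1.
Combined Grundy value = 0 ⊕ 1 ⊕ 1 = 0.
A winning move leaves total XOR = 0, i.e. changes one component's Grundy value g to g ⊕ X where X is the current total.
Stack A: target g' = 0⊕0 = 0, but every legal move changes the Grundy value (mex property), so 0 moves.
Stack B: target g' = 1⊕0 = 1, but every legal move changes the Grundy value (mex property), so 0 moves.
Stack C: target g' = 1⊕0 = 1, but every legal move changes the Grundy value (mex property), so 0 moves.

0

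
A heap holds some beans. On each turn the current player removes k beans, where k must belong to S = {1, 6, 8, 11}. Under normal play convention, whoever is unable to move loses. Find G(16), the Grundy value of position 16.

n :  0  1  2  3  4  5  6  7  8  9 10 11 12 13 14 15 16
G :  0  1  0  1  0  1  2  0  1  0  1  2  3  2  0  1  0

0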